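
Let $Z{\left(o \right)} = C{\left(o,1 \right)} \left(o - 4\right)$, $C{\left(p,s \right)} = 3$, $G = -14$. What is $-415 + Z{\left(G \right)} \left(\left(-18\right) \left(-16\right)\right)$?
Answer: $-15967$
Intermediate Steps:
$Z{\left(o \right)} = -12 + 3 o$ ($Z{\left(o \right)} = 3 \left(o - 4\right) = 3 \left(-4 + o\right) = -12 + 3 o$)
$-415 + Z{\left(G \right)} \left(\left(-18\right) \left(-16\right)\right) = -415 + \left(-12 + 3 \left(-14\right)\right) \left(\left(-18\right) \left(-16\right)\right) = -415 + \left(-12 - 42\right) 288 = -415 - 15552 = -15967$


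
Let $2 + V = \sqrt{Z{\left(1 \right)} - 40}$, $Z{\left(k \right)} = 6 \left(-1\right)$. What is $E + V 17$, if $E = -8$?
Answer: $-42 + 17 i \sqrt{46} \approx -42.0 + 115.3 i$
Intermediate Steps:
$Z{\left(k \right)} = -6$
$V = -2 + i \sqrt{46}$ ($V = -2 + \sqrt{-6 - 40} = -2 + \sqrt{-46} = -2 + i \sqrt{46} \approx -2.0 + 6.7823 i$)
$E + V 17 = -8 + \left(-2 + i \sqrt{46}\right) 17 = -8 - \left(34 - 17 i \sqrt{46}\right) = -42 + 17 i \sqrt{46}$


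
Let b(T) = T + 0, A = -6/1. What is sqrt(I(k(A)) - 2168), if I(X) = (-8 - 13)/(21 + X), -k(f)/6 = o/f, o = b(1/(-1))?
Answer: I*sqrt(216905)/10 ≈ 46.573*I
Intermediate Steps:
A = -6 (A = -6*1 = -6)
b(T) = T
o = -1 (o = 1/(-1) = 1*(-1) = -1)
k(f) = 6/f (k(f) = -(-6)/f = 6/f)
I(X) = -21/(21 + X)
sqrt(I(k(A)) - 2168) = sqrt(-21/(21 + 6/(-6)) - 2168) = sqrt(-21/(21 + 6*(-1/6)) - 2168) = sqrt(-21/(21 - 1) - 2168) = sqrt(-21/20 - 2168) = sqrt(-43381/20) = I*sqrt(216905)/10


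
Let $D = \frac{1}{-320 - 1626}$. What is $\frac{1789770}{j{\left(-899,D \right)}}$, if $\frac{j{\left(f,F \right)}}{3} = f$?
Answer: $- \frac{596590}{899} \approx -663.62$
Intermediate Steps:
$D = - \frac{1}{1946}$ ($D = \frac{1}{-1946} = - \frac{1}{1946} \approx -0.00051387$)
$j{\left(f,F \right)} = 3 f$
$\frac{1789770}{j{\left(-899,D \right)}} = \frac{1789770}{3 \left(-899\right)} = \frac{1789770}{-2697} = 1789770 \left(- \frac{1}{2697}\right) = - \frac{596590}{899}$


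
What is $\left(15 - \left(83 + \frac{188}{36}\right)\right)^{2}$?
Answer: $\frac{434281}{81} \approx 5361.5$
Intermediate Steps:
$\left(15 - \left(83 + \frac{188}{36}\right)\right)^{2} = \left(15 - \frac{794}{9}\right)^{2} = \left(- \frac{659}{9}\right)^{2} = \frac{434281}{81}$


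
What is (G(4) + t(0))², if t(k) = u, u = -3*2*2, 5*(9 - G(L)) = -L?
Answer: 121/25 ≈ 4.8400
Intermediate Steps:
G(L) = 9 + L/5 (G(L) = 9 - (-1)*L/5 = 9 + L/5)
u = -12 (u = -6*2 = -12)
t(k) = -12
(G(4) + t(0))² = ((9 + (⅕)*4) - 12)² = ((9 + ⅘) - 12)² = (49/5 - 12)² = (-11/5)² = 121/25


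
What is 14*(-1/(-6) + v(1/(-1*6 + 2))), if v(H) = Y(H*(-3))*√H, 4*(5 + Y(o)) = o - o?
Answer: 7/3 - 35*I ≈ 2.3333 - 35.0*I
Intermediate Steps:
Y(o) = -5 (Y(o) = -5 + (o - o)/4 = -5 + (¼)*0 = -5 + 0 = -5)
v(H) = -5*√H
14*(-1/(-6) + v(1/(-1*6 + 2))) = 14*(-1/(-6) - 5*I/2) = 14*(-1*(-⅙) - 5*I/2) = 14*(⅙ - 5*I/2) = 7/3 - 35*I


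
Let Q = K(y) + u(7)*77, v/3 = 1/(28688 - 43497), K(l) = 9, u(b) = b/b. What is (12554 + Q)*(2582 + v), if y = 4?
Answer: 483313594400/14809 ≈ 3.2636e+7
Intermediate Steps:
u(b) = 1
v = -3/14809 (v = 3/(28688 - 43497) = 3/(-14809) = 3*(-1/14809) = -3/14809 ≈ -0.00020258)
Q = 86 (Q = 9 + 1*77 = 9 + 77 = 86)
(12554 + Q)*(2582 + v) = (12554 + 86)*(2582 - 3/14809) = 12640*(38236835/14809) = 483313594400/14809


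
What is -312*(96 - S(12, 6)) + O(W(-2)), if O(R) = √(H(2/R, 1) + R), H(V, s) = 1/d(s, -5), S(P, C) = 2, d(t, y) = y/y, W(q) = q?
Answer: -29328 + I ≈ -29328.0 + 1.0*I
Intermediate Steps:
d(t, y) = 1
H(V, s) = 1 (H(V, s) = 1/1 = 1)
O(R) = √(1 + R)
-312*(96 - S(12, 6)) + O(W(-2)) = -312*(96 - 1*2) + √(1 - 2) = -312*(96 - 2) + √(-1) = -312*94 + I = -29328 + I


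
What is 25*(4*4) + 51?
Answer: 451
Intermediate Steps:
25*(4*4) + 51 = 25*16 + 51 = 400 + 51 = 451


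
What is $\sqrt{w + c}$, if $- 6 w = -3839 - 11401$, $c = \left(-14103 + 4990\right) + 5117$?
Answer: $4 i \sqrt{91} \approx 38.158 i$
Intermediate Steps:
$c = -3996$ ($c = -9113 + 5117 = -3996$)
$w = 2540$ ($w = - \frac{-3839 - 11401}{6} = \left(- \frac{1}{6}\right) \left(-15240\right) = 2540$)
$\sqrt{w + c} = \sqrt{2540 - 3996} = \sqrt{-1456} = 4 i \sqrt{91}$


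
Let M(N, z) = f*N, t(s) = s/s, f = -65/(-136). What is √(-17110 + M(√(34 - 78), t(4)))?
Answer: √(-19779160 + 1105*I*√11)/34 ≈ 0.012118 + 130.81*I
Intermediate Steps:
f = 65/136 (f = -65*(-1/136) = 65/136 ≈ 0.47794)
t(s) = 1
M(N, z) = 65*N/136
√(-17110 + M(√(34 - 78), t(4))) = √(-17110 + 65*√(34 - 78)/136) = √(-17110 + 65*√(-44)/136) = √(-17110 + 65*(2*I*√11)/136) = √(-17110 + 65*I*√11/68)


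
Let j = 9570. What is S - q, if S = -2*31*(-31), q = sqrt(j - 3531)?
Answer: 1922 - 3*sqrt(671) ≈ 1844.3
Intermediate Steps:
q = 3*sqrt(671) (q = sqrt(9570 - 3531) = sqrt(6039) = 3*sqrt(671) ≈ 77.711)
S = 1922 (S = -62*(-31) = 1922)
S - q = 1922 - 3*sqrt(671)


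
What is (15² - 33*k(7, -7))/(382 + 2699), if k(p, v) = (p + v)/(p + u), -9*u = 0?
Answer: 75/1027 ≈ 0.073028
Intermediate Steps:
u = 0 (u = -⅑*0 = 0)
k(p, v) = (p + v)/p (k(p, v) = (p + v)/(p + 0) = (p + v)/p)
(15² - 33*k(7, -7))/(382 + 2699) = (15² - 33*(7 - 7)/7)/(382 + 2699) = (225 - 33*0/7)/3081 = (225 - 33*0)*(1/3081) = (225 + 0)*(1/3081) = 225*(1/3081) = 75/1027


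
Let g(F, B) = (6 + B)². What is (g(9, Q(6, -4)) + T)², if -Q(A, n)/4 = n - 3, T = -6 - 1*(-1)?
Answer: 1324801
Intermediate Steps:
T = -5 (T = -6 + 1 = -5)
Q(A, n) = 12 - 4*n (Q(A, n) = -4*(n - 3) = -4*(-3 + n) = 12 - 4*n)
(g(9, Q(6, -4)) + T)² = ((6 + (12 - 4*(-4)))² - 5)² = ((6 + (12 + 16))² - 5)² = ((6 + 28)² - 5)² = (34² - 5)² = (1156 - 5)² = 1151² = 1324801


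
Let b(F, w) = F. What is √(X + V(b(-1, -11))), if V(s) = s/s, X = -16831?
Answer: 3*I*√1870 ≈ 129.73*I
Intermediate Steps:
V(s) = 1
√(X + V(b(-1, -11))) = √(-16831 + 1) = √(-16830) = 3*I*√1870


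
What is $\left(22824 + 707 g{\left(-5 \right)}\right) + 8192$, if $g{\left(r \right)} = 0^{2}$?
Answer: $31016$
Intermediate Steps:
$g{\left(r \right)} = 0$
$\left(22824 + 707 g{\left(-5 \right)}\right) + 8192 = \left(22824 + 707 \cdot 0\right) + 8192 = \left(22824 + 0\right) + 8192 = 22824 + 8192 = 31016$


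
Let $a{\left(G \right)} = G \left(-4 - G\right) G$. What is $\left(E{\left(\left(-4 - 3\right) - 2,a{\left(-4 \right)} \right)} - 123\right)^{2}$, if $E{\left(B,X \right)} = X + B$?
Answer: $17424$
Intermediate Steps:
$a{\left(G \right)} = G^{2} \left(-4 - G\right)$ ($a{\left(G \right)} = G G \left(-4 - G\right) = G^{2} \left(-4 - G\right)$)
$E{\left(B,X \right)} = B + X$
$\left(E{\left(\left(-4 - 3\right) - 2,a{\left(-4 \right)} \right)} - 123\right)^{2} = \left(\left(\left(\left(-4 - 3\right) - 2\right) + \left(-4\right)^{2} \left(-4 - -4\right)\right) - 123\right)^{2} = \left(\left(\left(-7 - 2\right) + 16 \left(-4 + 4\right)\right) - 123\right)^{2} = \left(\left(-9 + 16 \cdot 0\right) - 123\right)^{2} = \left(\left(-9 + 0\right) - 123\right)^{2} = \left(-9 - 123\right)^{2} = \left(-132\right)^{2} = 17424$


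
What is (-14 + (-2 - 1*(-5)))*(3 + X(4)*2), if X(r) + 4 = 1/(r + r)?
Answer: 209/4 ≈ 52.250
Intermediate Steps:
X(r) = -4 + 1/(2*r) (X(r) = -4 + 1/(r + r) = -4 + 1/(2*r))
(-14 + (-2 - 1*(-5)))*(3 + X(4)*2) = (-14 + (-2 - 1*(-5)))*(3 + (-4 + (½)/4)*2) = (-14 + (-2 + 5))*(3 + (-4 + (½)*(¼))*2) = (-14 + 3)*(3 + (-4 + ⅛)*2) = -11*(3 - 31/8*2) = -11*(3 - 31/4) = -11*(-19/4) = 209/4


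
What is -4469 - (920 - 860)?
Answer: -4529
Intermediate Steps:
-4469 - (920 - 860) = -4469 - 1*60 = -4469 - 60 = -4529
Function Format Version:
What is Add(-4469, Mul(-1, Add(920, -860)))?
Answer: -4529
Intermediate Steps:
Add(-4469, Mul(-1, Add(920, -860))) = Add(-4469, Mul(-1, 60)) = Add(-4469, -60) = -4529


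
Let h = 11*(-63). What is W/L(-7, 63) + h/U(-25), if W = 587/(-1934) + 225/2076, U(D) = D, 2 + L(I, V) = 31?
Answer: 13444924483/485143900 ≈ 27.713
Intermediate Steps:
L(I, V) = 29 (L(I, V) = -2 + 31 = 29)
h = -693
W = -130577/669164 (W = 587*(-1/1934) + 225*(1/2076) = -587/1934 + 75/692 = -130577/669164 ≈ -0.19513)
W/L(-7, 63) + h/U(-25) = -130577/669164/29 - 693/(-25) = -130577/669164*1/29 - 693*(-1/25) = -130577/19405756 + 693/25 = 13444924483/485143900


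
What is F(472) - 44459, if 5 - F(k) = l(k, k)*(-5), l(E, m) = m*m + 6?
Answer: 1069496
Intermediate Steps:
l(E, m) = 6 + m**2 (l(E, m) = m**2 + 6 = 6 + m**2)
F(k) = 35 + 5*k**2 (F(k) = 5 - (6 + k**2)*(-5) = 5 - (-30 - 5*k**2) = 5 + (30 + 5*k**2) = 35 + 5*k**2)
F(472) - 44459 = (35 + 5*472**2) - 44459 = (35 + 5*222784) - 44459 = (35 + 1113920) - 44459 = 1113955 - 44459 = 1069496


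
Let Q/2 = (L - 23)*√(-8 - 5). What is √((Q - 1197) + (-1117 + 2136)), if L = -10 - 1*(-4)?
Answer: √(-178 - 58*I*√13) ≈ 6.9505 - 15.044*I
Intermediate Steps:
L = -6 (L = -10 + 4 = -6)
Q = -58*I*√13 (Q = 2*((-6 - 23)*√(-8 - 5)) = 2*(-29*I*√13) = -58*I*√13 ≈ -209.12*I)
√((Q - 1197) + (-1117 + 2136)) = √((-58*I*√13 - 1197) + (-1117 + 2136)) = √((-1197 - 58*I*√13) + 1019) = √(-178 - 58*I*√13)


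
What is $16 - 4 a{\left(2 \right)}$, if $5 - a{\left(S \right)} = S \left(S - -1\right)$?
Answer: $20$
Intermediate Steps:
$a{\left(S \right)} = 5 - S \left(1 + S\right)$ ($a{\left(S \right)} = 5 - S \left(S - -1\right) = 5 - S \left(S + 1\right) = 5 - S \left(1 + S\right)$)
$16 - 4 a{\left(2 \right)} = 16 - 4 \left(5 - 2 - 2^{2}\right) = 16 - 4 \left(5 - 2 - 4\right) = 16 - -4 = 16 + 4 = 20$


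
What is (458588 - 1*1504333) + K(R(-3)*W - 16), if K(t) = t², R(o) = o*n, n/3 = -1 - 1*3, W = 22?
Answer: -443569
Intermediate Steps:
n = -12 (n = 3*(-1 - 1*3) = 3*(-1 - 3) = 3*(-4) = -12)
R(o) = -12*o (R(o) = o*(-12) = -12*o)
(458588 - 1*1504333) + K(R(-3)*W - 16) = (458588 - 1*1504333) + (-12*(-3)*22 - 16)² = (458588 - 1504333) + (36*22 - 16)² = -1045745 + (792 - 16)² = -1045745 + 776² = -1045745 + 602176 = -443569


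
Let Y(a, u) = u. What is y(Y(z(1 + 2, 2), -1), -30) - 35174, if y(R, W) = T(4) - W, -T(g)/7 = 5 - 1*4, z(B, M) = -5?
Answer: -35151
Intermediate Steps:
T(g) = -7 (T(g) = -7*(5 - 1*4) = -7*(5 - 4) = -7*1 = -7)
y(R, W) = -7 - W
y(Y(z(1 + 2, 2), -1), -30) - 35174 = (-7 - 1*(-30)) - 35174 = (-7 + 30) - 35174 = 23 - 35174 = -35151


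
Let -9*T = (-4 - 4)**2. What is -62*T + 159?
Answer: 5399/9 ≈ 599.89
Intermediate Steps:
T = -64/9 (T = -(-4 - 4)**2/9 = -1/9*(-8)**2 = -1/9*64 = -64/9 ≈ -7.1111)
-62*T + 159 = -62*(-64/9) + 159 = 3968/9 + 159 = 5399/9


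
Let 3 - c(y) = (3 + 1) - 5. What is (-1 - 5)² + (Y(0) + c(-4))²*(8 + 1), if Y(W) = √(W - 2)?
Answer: 162 + 72*I*√2 ≈ 162.0 + 101.82*I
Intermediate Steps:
Y(W) = √(-2 + W)
c(y) = 4 (c(y) = 3 - ((3 + 1) - 5) = 3 - (4 - 5) = 3 - 1*(-1) = 3 + 1 = 4)
(-1 - 5)² + (Y(0) + c(-4))²*(8 + 1) = (-1 - 5)² + (√(-2 + 0) + 4)²*(8 + 1) = (-6)² + (√(-2) + 4)²*9 = 36 + (I*√2 + 4)²*9 = 36 + (4 + I*√2)²*9 = 36 + 9*(4 + I*√2)²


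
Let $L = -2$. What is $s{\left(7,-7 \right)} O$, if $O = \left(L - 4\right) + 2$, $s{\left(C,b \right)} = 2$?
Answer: $-8$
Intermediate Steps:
$O = -4$ ($O = \left(-2 - 4\right) + 2 = -6 + 2 = -4$)
$s{\left(7,-7 \right)} O = 2 \left(-4\right) = -8$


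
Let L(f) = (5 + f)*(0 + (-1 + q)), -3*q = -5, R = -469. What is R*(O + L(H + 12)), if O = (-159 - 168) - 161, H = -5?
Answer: 225120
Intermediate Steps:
q = 5/3 (q = -⅓*(-5) = 5/3 ≈ 1.6667)
O = -488 (O = -327 - 161 = -488)
L(f) = 10/3 + 2*f/3 (L(f) = (5 + f)*(0 + (-1 + 5/3)) = (5 + f)*(0 + ⅔) = (5 + f)*(⅔) = 10/3 + 2*f/3)
R*(O + L(H + 12)) = -469*(-488 + (10/3 + 2*(-5 + 12)/3)) = -469*(-488 + (10/3 + (⅔)*7)) = -469*(-488 + (10/3 + 14/3)) = -469*(-488 + 8) = -469*(-480) = 225120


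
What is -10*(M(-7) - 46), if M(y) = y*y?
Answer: -30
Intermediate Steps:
M(y) = y²
-10*(M(-7) - 46) = -10*((-7)² - 46) = -10*(49 - 46) = -10*3 = -30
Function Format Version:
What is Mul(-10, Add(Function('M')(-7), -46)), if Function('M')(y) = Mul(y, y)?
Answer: -30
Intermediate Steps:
Function('M')(y) = Pow(y, 2)
Mul(-10, Add(Function('M')(-7), -46)) = Mul(-10, Add(Pow(-7, 2), -46)) = Mul(-10, Add(49, -46)) = Mul(-10, 3) = -30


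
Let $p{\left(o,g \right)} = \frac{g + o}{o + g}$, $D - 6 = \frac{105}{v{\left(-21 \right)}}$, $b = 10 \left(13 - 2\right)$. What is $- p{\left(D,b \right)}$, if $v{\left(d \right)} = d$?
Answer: $-1$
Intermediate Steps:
$b = 110$ ($b = 10 \cdot 11 = 110$)
$D = 1$ ($D = 6 + \frac{105}{-21} = 6 + 105 \left(- \frac{1}{21}\right) = 6 - 5 = 1$)
$p{\left(o,g \right)} = 1$ ($p{\left(o,g \right)} = \frac{g + o}{g + o} = 1$)
$- p{\left(D,b \right)} = \left(-1\right) 1 = -1$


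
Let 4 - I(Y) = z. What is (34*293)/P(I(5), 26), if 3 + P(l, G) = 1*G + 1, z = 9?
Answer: 4981/12 ≈ 415.08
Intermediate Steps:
I(Y) = -5 (I(Y) = 4 - 1*9 = 4 - 9 = -5)
P(l, G) = -2 + G (P(l, G) = -3 + (1*G + 1) = -3 + (G + 1) = -3 + (1 + G) = -2 + G)
(34*293)/P(I(5), 26) = (34*293)/(-2 + 26) = 9962/24 = 9962*(1/24) = 4981/12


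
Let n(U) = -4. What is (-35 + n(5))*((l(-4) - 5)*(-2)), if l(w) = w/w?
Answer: -312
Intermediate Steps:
l(w) = 1
(-35 + n(5))*((l(-4) - 5)*(-2)) = (-35 - 4)*((1 - 5)*(-2)) = -(-156)*(-2) = -39*8 = -312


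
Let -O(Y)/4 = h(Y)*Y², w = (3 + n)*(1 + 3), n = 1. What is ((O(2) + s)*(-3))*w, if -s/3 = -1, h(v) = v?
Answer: 1392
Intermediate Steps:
s = 3 (s = -3*(-1) = 3)
w = 16 (w = (3 + 1)*(1 + 3) = 4*4 = 16)
O(Y) = -4*Y³ (O(Y) = -4*Y*Y² = -4*Y³)
((O(2) + s)*(-3))*w = ((-4*2³ + 3)*(-3))*16 = ((-4*8 + 3)*(-3))*16 = ((-32 + 3)*(-3))*16 = -29*(-3)*16 = 87*16 = 1392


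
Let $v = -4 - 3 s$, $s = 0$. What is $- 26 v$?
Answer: $104$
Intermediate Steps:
$v = -4$ ($v = -4 - 0 = -4 + 0 = -4$)
$- 26 v = \left(-26\right) \left(-4\right) = 104$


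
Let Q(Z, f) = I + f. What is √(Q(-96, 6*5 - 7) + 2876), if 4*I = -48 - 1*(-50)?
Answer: √11598/2 ≈ 53.847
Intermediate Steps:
I = ½ (I = (-48 - 1*(-50))/4 = (-48 + 50)/4 = (¼)*2 = ½ ≈ 0.50000)
Q(Z, f) = ½ + f
√(Q(-96, 6*5 - 7) + 2876) = √((½ + (6*5 - 7)) + 2876) = √((½ + (30 - 7)) + 2876) = √((½ + 23) + 2876) = √(47/2 + 2876) = √(5799/2) = √11598/2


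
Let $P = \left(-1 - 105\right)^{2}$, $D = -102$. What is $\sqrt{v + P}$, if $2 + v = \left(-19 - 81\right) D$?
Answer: $\sqrt{21434} \approx 146.4$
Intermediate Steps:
$P = 11236$ ($P = \left(-1 - 105\right)^{2} = \left(-106\right)^{2} = 11236$)
$v = 10198$ ($v = -2 + \left(-19 - 81\right) \left(-102\right) = -2 - -10200 = -2 + 10200 = 10198$)
$\sqrt{v + P} = \sqrt{10198 + 11236} = \sqrt{21434}$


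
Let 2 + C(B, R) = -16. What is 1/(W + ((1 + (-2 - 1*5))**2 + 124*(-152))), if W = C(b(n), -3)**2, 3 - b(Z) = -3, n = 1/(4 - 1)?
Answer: -1/18488 ≈ -5.4089e-5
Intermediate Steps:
n = 1/3 ≈ 0.33333
b(Z) = 6 (b(Z) = 3 - 1*(-3) = 3 + 3 = 6)
C(B, R) = -18 (C(B, R) = -2 - 16 = -18)
W = 324 (W = (-18)**2 = 324)
1/(W + ((1 + (-2 - 1*5))**2 + 124*(-152))) = 1/(324 + ((1 + (-2 - 1*5))**2 + 124*(-152))) = 1/(324 + ((1 + (-2 - 5))**2 - 18848)) = 1/(324 + ((1 - 7)**2 - 18848)) = 1/(324 + ((-6)**2 - 18848)) = 1/(324 + (36 - 18848)) = 1/(324 - 18812) = 1/(-18488) = -1/18488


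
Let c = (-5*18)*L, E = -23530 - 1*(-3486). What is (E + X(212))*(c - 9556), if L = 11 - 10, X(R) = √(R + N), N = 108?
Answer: 193344424 - 77168*√5 ≈ 1.9317e+8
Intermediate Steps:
X(R) = √(108 + R) (X(R) = √(R + 108) = √(108 + R))
E = -20044 (E = -23530 + 3486 = -20044)
L = 1
c = -90 (c = -5*18*1 = -90*1 = -90)
(E + X(212))*(c - 9556) = (-20044 + √(108 + 212))*(-90 - 9556) = (-20044 + √320)*(-9646) = (-20044 + 8*√5)*(-9646) = 193344424 - 77168*√5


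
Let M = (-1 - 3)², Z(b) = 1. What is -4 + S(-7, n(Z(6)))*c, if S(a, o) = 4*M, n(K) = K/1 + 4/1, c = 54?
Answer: 3452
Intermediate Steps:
M = 16 (M = (-4)² = 16)
n(K) = 4 + K (n(K) = K*1 + 4*1 = K + 4 = 4 + K)
S(a, o) = 64 (S(a, o) = 4*16 = 64)
-4 + S(-7, n(Z(6)))*c = -4 + 64*54 = -4 + 3456 = 3452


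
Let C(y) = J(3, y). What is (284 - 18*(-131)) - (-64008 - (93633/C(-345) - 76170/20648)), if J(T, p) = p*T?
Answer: 10306838057/154860 ≈ 66556.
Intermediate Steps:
J(T, p) = T*p
C(y) = 3*y
(284 - 18*(-131)) - (-64008 - (93633/C(-345) - 76170/20648)) = (284 - 18*(-131)) - (-64008 - (93633/((3*(-345))) - 76170/20648)) = (284 + 2358) - (-64008 - (93633/(-1035) - 76170*1/20648)) = 2642 - (-64008 - (93633*(-1/1035) - 38085/10324)) = 2642 - (-64008 - (-1357/15 - 38085/10324)) = 2642 - (-64008 - 1*(-14580943/154860)) = 2642 - (-64008 + 14580943/154860) = 2642 - 1*(-9897697937/154860) = 2642 + 9897697937/154860 = 10306838057/154860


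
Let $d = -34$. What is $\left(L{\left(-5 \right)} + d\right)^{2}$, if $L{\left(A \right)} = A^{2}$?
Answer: $81$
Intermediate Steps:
$\left(L{\left(-5 \right)} + d\right)^{2} = \left(\left(-5\right)^{2} - 34\right)^{2} = \left(25 - 34\right)^{2} = \left(-9\right)^{2} = 81$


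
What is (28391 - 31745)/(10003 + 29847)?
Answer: -1677/19925 ≈ -0.084166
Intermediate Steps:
(28391 - 31745)/(10003 + 29847) = -3354/39850 = -3354*1/39850 = -1677/19925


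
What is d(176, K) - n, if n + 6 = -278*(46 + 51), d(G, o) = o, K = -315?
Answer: 26657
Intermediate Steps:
n = -26972 (n = -6 - 278*(46 + 51) = -6 - 278*97 = -6 - 26966 = -26972)
d(176, K) - n = -315 - 1*(-26972) = -315 + 26972 = 26657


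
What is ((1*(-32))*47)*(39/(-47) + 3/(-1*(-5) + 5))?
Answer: 3984/5 ≈ 796.80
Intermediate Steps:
((1*(-32))*47)*(39/(-47) + 3/(-1*(-5) + 5)) = (-32*47)*(39*(-1/47) + 3/(5 + 5)) = -1504*(-39/47 + 3/10) = -1504*(-249/470) = 3984/5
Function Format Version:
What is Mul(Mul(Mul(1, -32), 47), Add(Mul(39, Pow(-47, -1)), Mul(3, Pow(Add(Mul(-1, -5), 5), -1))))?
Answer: Rational(3984, 5) ≈ 796.80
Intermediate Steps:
Mul(Mul(Mul(1, -32), 47), Add(Mul(39, Pow(-47, -1)), Mul(3, Pow(Add(Mul(-1, -5), 5), -1)))) = Mul(Mul(-32, 47), Add(Mul(39, Rational(-1, 47)), Mul(3, Pow(Add(5, 5), -1)))) = Mul(-1504, Add(Rational(-39, 47), Mul(3, Pow(10, -1)))) = Mul(-1504, Add(Rational(-39, 47), Mul(3, Rational(1, 10)))) = Mul(-1504, Add(Rational(-39, 47), Rational(3, 10))) = Mul(-1504, Rational(-249, 470)) = Rational(3984, 5)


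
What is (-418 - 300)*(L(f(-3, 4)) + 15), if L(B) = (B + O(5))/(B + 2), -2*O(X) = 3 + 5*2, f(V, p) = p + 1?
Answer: -74313/7 ≈ -10616.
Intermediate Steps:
f(V, p) = 1 + p
O(X) = -13/2 (O(X) = -(3 + 5*2)/2 = -(3 + 10)/2 = -1/2*13 = -13/2)
L(B) = (-13/2 + B)/(2 + B) (L(B) = (B - 13/2)/(B + 2) = (-13/2 + B)/(2 + B))
(-418 - 300)*(L(f(-3, 4)) + 15) = (-418 - 300)*((-13/2 + (1 + 4))/(2 + (1 + 4)) + 15) = -718*((-13/2 + 5)/(2 + 5) + 15) = -718*(-3/2/7 + 15) = -718*((1/7)*(-3/2) + 15) = -718*(-3/14 + 15) = -718*207/14 = -74313/7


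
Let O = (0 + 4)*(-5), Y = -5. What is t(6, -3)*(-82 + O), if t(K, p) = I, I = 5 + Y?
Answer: 0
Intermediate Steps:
I = 0 (I = 5 - 5 = 0)
t(K, p) = 0
O = -20 (O = 4*(-5) = -20)
t(6, -3)*(-82 + O) = 0*(-82 - 20) = 0*(-102) = 0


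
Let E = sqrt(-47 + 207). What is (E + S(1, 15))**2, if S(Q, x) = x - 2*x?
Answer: 385 - 120*sqrt(10) ≈ 5.5267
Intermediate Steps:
S(Q, x) = -x
E = 4*sqrt(10) (E = sqrt(160) = 4*sqrt(10) ≈ 12.649)
(E + S(1, 15))**2 = (4*sqrt(10) - 1*15)**2 = (4*sqrt(10) - 15)**2 = (-15 + 4*sqrt(10))**2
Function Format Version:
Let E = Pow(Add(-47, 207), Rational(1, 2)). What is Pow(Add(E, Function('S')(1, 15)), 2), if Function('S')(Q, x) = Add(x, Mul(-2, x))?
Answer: Add(385, Mul(-120, Pow(10, Rational(1, 2)))) ≈ 5.5267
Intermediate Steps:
Function('S')(Q, x) = Mul(-1, x)
E = Mul(4, Pow(10, Rational(1, 2))) (E = Pow(160, Rational(1, 2)) = Mul(4, Pow(10, Rational(1, 2))) ≈ 12.649)
Pow(Add(E, Function('S')(1, 15)), 2) = Pow(Add(Mul(4, Pow(10, Rational(1, 2))), Mul(-1, 15)), 2) = Pow(Add(Mul(4, Pow(10, Rational(1, 2))), -15), 2) = Pow(Add(-15, Mul(4, Pow(10, Rational(1, 2)))), 2)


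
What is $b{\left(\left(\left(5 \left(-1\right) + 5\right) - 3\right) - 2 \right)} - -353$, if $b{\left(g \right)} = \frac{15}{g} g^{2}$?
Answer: $278$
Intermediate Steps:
$b{\left(g \right)} = 15 g$
$b{\left(\left(\left(5 \left(-1\right) + 5\right) - 3\right) - 2 \right)} - -353 = 15 \left(\left(\left(5 \left(-1\right) + 5\right) - 3\right) - 2\right) - -353 = 15 \left(\left(\left(-5 + 5\right) - 3\right) - 2\right) + 353 = 15 \left(\left(0 - 3\right) - 2\right) + 353 = 15 \left(-3 - 2\right) + 353 = 15 \left(-5\right) + 353 = -75 + 353 = 278$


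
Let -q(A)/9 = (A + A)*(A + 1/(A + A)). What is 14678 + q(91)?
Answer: -134389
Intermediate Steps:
q(A) = -18*A*(A + 1/(2*A)) (q(A) = -9*(A + A)*(A + 1/(A + A)) = -9*2*A*(A + 1/(2*A)) = -18*A*(A + 1/(2*A)))
14678 + q(91) = 14678 + (-9 - 18*91²) = 14678 + (-9 - 18*8281) = 14678 + (-9 - 149058) = 14678 - 149067 = -134389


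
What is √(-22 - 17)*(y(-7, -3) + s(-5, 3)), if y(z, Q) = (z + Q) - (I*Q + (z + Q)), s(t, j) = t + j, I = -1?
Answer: -5*I*√39 ≈ -31.225*I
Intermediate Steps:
s(t, j) = j + t
y(z, Q) = Q (y(z, Q) = (z + Q) - (-Q + (z + Q)) = (Q + z) - (-Q + (Q + z)) = (Q + z) - z = Q)
√(-22 - 17)*(y(-7, -3) + s(-5, 3)) = √(-22 - 17)*(-3 + (3 - 5)) = √(-39)*(-3 - 2) = (I*√39)*(-5) = -5*I*√39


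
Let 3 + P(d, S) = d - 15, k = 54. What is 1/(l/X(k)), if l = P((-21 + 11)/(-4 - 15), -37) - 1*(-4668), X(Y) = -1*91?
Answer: -1729/88360 ≈ -0.019568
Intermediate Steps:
X(Y) = -91
P(d, S) = -18 + d (P(d, S) = -3 + (d - 15) = -3 + (-15 + d) = -18 + d)
l = 88360/19 (l = (-18 + (-21 + 11)/(-4 - 15)) - 1*(-4668) = (-18 - 10/(-19)) + 4668 = (-18 - 10*(-1/19)) + 4668 = (-18 + 10/19) + 4668 = -332/19 + 4668 = 88360/19 ≈ 4650.5)
1/(l/X(k)) = 1/((88360/19)/(-91)) = 1/((88360/19)*(-1/91)) = 1/(-88360/1729) = -1729/88360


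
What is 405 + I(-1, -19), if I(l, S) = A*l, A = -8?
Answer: 413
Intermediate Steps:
I(l, S) = -8*l
405 + I(-1, -19) = 405 - 8*(-1) = 405 + 8 = 413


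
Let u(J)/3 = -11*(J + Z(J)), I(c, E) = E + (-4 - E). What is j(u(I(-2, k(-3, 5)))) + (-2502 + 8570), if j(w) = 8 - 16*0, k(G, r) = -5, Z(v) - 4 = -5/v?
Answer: 6076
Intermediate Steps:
Z(v) = 4 - 5/v
I(c, E) = -4
u(J) = -132 - 33*J + 165/J (u(J) = 3*(-11*(J + (4 - 5/J))) = 3*(-11*(4 + J - 5/J)) = 3*(-44 - 11*J + 55/J) = -132 - 33*J + 165/J)
j(w) = 8 (j(w) = 8 - 1*0 = 8 + 0 = 8)
j(u(I(-2, k(-3, 5)))) + (-2502 + 8570) = 8 + (-2502 + 8570) = 8 + 6068 = 6076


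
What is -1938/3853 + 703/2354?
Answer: -1853393/9069962 ≈ -0.20434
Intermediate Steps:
-1938/3853 + 703/2354 = -1853393/9069962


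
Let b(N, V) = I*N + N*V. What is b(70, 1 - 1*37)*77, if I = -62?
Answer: -528220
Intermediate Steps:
b(N, V) = -62*N + N*V
b(70, 1 - 1*37)*77 = (70*(-62 + (1 - 1*37)))*77 = (70*(-62 + (1 - 37)))*77 = (70*(-62 - 36))*77 = (70*(-98))*77 = -6860*77 = -528220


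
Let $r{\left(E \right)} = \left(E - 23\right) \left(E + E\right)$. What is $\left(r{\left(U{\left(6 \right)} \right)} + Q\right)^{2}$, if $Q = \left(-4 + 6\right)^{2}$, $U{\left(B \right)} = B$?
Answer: $40000$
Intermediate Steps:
$Q = 4$ ($Q = 2^{2} = 4$)
$r{\left(E \right)} = 2 E \left(-23 + E\right)$ ($r{\left(E \right)} = \left(-23 + E\right) 2 E = 2 E \left(-23 + E\right)$)
$\left(r{\left(U{\left(6 \right)} \right)} + Q\right)^{2} = \left(2 \cdot 6 \left(-23 + 6\right) + 4\right)^{2} = \left(2 \cdot 6 \left(-17\right) + 4\right)^{2} = \left(-204 + 4\right)^{2} = \left(-200\right)^{2} = 40000$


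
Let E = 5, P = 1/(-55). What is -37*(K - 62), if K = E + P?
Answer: 116032/55 ≈ 2109.7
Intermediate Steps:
P = -1/55 ≈ -0.018182
K = 274/55 (K = 5 - 1/55 = 274/55 ≈ 4.9818)
-37*(K - 62) = -37*(274/55 - 62) = -37*(-3136/55) = 116032/55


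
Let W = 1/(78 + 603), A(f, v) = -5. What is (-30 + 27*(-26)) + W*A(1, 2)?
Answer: -498497/681 ≈ -732.01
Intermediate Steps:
W = 1/681 ≈ 0.0014684
(-30 + 27*(-26)) + W*A(1, 2) = (-30 + 27*(-26)) + (1/681)*(-5) = (-30 - 702) - 5/681 = -732 - 5/681 = -498497/681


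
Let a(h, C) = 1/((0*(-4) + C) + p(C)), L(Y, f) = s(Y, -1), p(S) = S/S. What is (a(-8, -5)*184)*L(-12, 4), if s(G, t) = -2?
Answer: 92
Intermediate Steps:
p(S) = 1
L(Y, f) = -2
a(h, C) = 1/(1 + C) (a(h, C) = 1/((0*(-4) + C) + 1) = 1/((0 + C) + 1) = 1/(C + 1) = 1/(1 + C))
(a(-8, -5)*184)*L(-12, 4) = (184/(1 - 5))*(-2) = (184/(-4))*(-2) = -¼*184*(-2) = -46*(-2) = 92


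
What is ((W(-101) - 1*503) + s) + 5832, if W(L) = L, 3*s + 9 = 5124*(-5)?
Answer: -3315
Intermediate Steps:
s = -8543 (s = -3 + (5124*(-5))/3 = -3 + (⅓)*(-25620) = -3 - 8540 = -8543)
((W(-101) - 1*503) + s) + 5832 = ((-101 - 1*503) - 8543) + 5832 = ((-101 - 503) - 8543) + 5832 = (-604 - 8543) + 5832 = -9147 + 5832 = -3315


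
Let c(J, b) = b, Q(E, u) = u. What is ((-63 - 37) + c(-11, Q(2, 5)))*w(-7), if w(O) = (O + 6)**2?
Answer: -95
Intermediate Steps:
w(O) = (6 + O)**2
((-63 - 37) + c(-11, Q(2, 5)))*w(-7) = ((-63 - 37) + 5)*(6 - 7)**2 = (-100 + 5)*(-1)**2 = -95*1 = -95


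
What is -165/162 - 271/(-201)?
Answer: 1193/3618 ≈ 0.32974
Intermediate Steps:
-165/162 - 271/(-201) = -165*1/162 - 271*(-1/201) = -55/54 + 271/201 = 1193/3618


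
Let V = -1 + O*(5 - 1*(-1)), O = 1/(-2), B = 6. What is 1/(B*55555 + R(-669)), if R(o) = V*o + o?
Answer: 1/335337 ≈ 2.9821e-6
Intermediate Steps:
O = -½ ≈ -0.50000
V = -4 (V = -1 - (5 - 1*(-1))/2 = -1 - (5 + 1)/2 = -1 - ½*6 = -1 - 3 = -4)
R(o) = -3*o (R(o) = -4*o + o = -3*o)
1/(B*55555 + R(-669)) = 1/(6*55555 - 3*(-669)) = 1/(333330 + 2007) = 1/335337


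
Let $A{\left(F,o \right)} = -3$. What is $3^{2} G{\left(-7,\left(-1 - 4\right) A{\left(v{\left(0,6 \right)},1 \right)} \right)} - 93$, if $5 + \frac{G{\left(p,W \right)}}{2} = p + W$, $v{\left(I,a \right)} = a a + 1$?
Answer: $-39$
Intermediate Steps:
$v{\left(I,a \right)} = 1 + a^{2}$ ($v{\left(I,a \right)} = a^{2} + 1 = 1 + a^{2}$)
$G{\left(p,W \right)} = -10 + 2 W + 2 p$ ($G{\left(p,W \right)} = -10 + 2 \left(p + W\right) = -10 + 2 \left(W + p\right) = -10 + \left(2 W + 2 p\right) = -10 + 2 W + 2 p$)
$3^{2} G{\left(-7,\left(-1 - 4\right) A{\left(v{\left(0,6 \right)},1 \right)} \right)} - 93 = 3^{2} \left(-10 + 2 \left(-1 - 4\right) \left(-3\right) + 2 \left(-7\right)\right) - 93 = 9 \left(-10 + 2 \left(\left(-5\right) \left(-3\right)\right) - 14\right) - 93 = 9 \left(-10 + 2 \cdot 15 - 14\right) - 93 = 9 \left(-10 + 30 - 14\right) - 93 = 9 \cdot 6 - 93 = 54 - 93 = -39$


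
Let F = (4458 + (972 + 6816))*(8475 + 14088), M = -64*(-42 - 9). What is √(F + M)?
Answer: √276309762 ≈ 16623.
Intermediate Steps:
M = 3264 (M = -64*(-51) = 3264)
F = 276306498 (F = (4458 + 7788)*22563 = 12246*22563 = 276306498)
√(F + M) = √(276306498 + 3264) = √276309762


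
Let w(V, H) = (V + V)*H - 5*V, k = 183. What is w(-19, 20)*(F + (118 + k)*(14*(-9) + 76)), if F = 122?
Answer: 9927120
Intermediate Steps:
w(V, H) = -5*V + 2*H*V (w(V, H) = (2*V)*H - 5*V = 2*H*V - 5*V = -5*V + 2*H*V)
w(-19, 20)*(F + (118 + k)*(14*(-9) + 76)) = (-19*(-5 + 2*20))*(122 + (118 + 183)*(14*(-9) + 76)) = (-19*(-5 + 40))*(122 + 301*(-126 + 76)) = (-19*35)*(122 + 301*(-50)) = -665*(122 - 15050) = -665*(-14928) = 9927120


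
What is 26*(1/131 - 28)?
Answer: -95342/131 ≈ -727.80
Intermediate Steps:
26*(1/131 - 28) = 26*(-3667/131) = -95342/131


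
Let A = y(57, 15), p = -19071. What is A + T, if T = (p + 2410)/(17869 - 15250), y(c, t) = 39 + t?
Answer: 124765/2619 ≈ 47.638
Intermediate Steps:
A = 54 (A = 39 + 15 = 54)
T = -16661/2619 (T = (-19071 + 2410)/(17869 - 15250) = -16661/2619 ≈ -6.3616)
A + T = 54 - 16661/2619 = 124765/2619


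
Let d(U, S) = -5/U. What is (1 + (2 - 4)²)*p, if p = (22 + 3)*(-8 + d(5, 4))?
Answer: -1125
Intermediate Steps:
p = -225 (p = (22 + 3)*(-8 - 5/5) = 25*(-8 - 5*⅕) = 25*(-8 - 1) = 25*(-9) = -225)
(1 + (2 - 4)²)*p = (1 + (2 - 4)²)*(-225) = (1 + (-2)²)*(-225) = (1 + 4)*(-225) = 5*(-225) = -1125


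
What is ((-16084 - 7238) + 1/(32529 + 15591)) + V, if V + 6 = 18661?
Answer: -224576039/48120 ≈ -4667.0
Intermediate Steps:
V = 18655 (V = -6 + 18661 = 18655)
((-16084 - 7238) + 1/(32529 + 15591)) + V = ((-16084 - 7238) + 1/(32529 + 15591)) + 18655 = (-23322 + 1/48120) + 18655 = -1122254639/48120 + 18655 = -224576039/48120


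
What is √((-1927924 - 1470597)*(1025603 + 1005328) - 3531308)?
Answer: I*√6902165184359 ≈ 2.6272e+6*I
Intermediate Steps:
√((-1927924 - 1470597)*(1025603 + 1005328) - 3531308) = √(-3398521*2030931 - 3531308) = √(-6902161653051 - 3531308) = √(-6902165184359) = I*√6902165184359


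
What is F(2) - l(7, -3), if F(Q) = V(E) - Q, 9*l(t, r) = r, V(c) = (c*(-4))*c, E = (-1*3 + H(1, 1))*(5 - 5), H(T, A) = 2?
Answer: -5/3 ≈ -1.6667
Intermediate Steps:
E = 0 (E = (-1*3 + 2)*(5 - 5) = (-3 + 2)*0 = -1*0 = 0)
V(c) = -4*c² (V(c) = (-4*c)*c = -4*c²)
l(t, r) = r/9
F(Q) = -Q (F(Q) = -4*0² - Q = -4*0 - Q = 0 - Q = -Q)
F(2) - l(7, -3) = -1*2 - (-3)/9 = -2 - 1*(-⅓) = -2 + ⅓ = -5/3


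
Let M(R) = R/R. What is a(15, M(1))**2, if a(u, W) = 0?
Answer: 0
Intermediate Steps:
M(R) = 1
a(15, M(1))**2 = 0**2 = 0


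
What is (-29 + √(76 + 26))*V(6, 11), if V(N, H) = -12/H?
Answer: 348/11 - 12*√102/11 ≈ 20.619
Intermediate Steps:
(-29 + √(76 + 26))*V(6, 11) = (-29 + √(76 + 26))*(-12/11) = (-29 + √102)*(-12*1/11) = (-29 + √102)*(-12/11) = 348/11 - 12*√102/11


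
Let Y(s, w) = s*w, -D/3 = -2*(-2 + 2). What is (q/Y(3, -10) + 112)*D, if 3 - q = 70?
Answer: 0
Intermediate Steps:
q = -67 (q = 3 - 1*70 = 3 - 70 = -67)
D = 0 (D = -(-6)*(-2 + 2) = -(-6)*0 = -3*0 = 0)
(q/Y(3, -10) + 112)*D = (-67/(3*(-10)) + 112)*0 = (-67/(-30) + 112)*0 = (-67*(-1/30) + 112)*0 = (67/30 + 112)*0 = (3427/30)*0 = 0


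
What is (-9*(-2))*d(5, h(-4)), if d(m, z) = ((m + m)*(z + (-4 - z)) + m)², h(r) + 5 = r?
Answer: 22050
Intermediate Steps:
h(r) = -5 + r
d(m, z) = 49*m² (d(m, z) = ((2*m)*(-4) + m)² = (-8*m + m)² = (-7*m)² = 49*m²)
(-9*(-2))*d(5, h(-4)) = (-9*(-2))*(49*5²) = 18*(49*25) = 18*1225 = 22050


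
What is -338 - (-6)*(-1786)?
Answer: -11054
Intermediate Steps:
-338 - (-6)*(-1786) = -338 - 1*10716 = -338 - 10716 = -11054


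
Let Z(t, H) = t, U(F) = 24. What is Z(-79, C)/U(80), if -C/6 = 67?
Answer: -79/24 ≈ -3.2917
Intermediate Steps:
C = -402 (C = -6*67 = -402)
Z(-79, C)/U(80) = -79/24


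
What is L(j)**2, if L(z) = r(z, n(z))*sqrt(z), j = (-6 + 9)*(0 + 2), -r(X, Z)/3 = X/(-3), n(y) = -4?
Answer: 216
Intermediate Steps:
r(X, Z) = X (r(X, Z) = -3*X/(-3) = -3*X*(-1)/3 = -(-1)*X = X)
j = 6 (j = 3*2 = 6)
L(z) = z**(3/2) (L(z) = z*sqrt(z) = z**(3/2))
L(j)**2 = (6**(3/2))**2 = (6*sqrt(6))**2 = 216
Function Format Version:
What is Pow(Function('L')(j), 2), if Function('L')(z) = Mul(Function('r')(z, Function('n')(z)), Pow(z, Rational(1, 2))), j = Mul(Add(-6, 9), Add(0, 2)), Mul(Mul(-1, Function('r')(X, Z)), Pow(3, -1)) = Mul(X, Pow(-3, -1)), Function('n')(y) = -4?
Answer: 216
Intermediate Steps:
Function('r')(X, Z) = X (Function('r')(X, Z) = Mul(-3, Mul(X, Pow(-3, -1))) = Mul(-3, Mul(X, Rational(-1, 3))) = Mul(-3, Mul(Rational(-1, 3), X)) = X)
j = 6 (j = Mul(3, 2) = 6)
Function('L')(z) = Pow(z, Rational(3, 2)) (Function('L')(z) = Mul(z, Pow(z, Rational(1, 2))) = Pow(z, Rational(3, 2)))
Pow(Function('L')(j), 2) = Pow(Pow(6, Rational(3, 2)), 2) = Pow(Mul(6, Pow(6, Rational(1, 2))), 2) = 216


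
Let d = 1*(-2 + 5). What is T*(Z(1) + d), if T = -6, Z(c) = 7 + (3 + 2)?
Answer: -90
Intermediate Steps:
Z(c) = 12 (Z(c) = 7 + 5 = 12)
d = 3 (d = 1*3 = 3)
T*(Z(1) + d) = -6*(12 + 3) = -6*15 = -90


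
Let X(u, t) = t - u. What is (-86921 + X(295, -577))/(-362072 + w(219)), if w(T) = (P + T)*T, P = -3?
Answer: 87793/314768 ≈ 0.27891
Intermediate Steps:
w(T) = T*(-3 + T) (w(T) = (-3 + T)*T = T*(-3 + T))
(-86921 + X(295, -577))/(-362072 + w(219)) = (-86921 + (-577 - 1*295))/(-362072 + 219*(-3 + 219)) = (-86921 + (-577 - 295))/(-362072 + 219*216) = (-86921 - 872)/(-362072 + 47304) = -87793/(-314768) = -87793*(-1/314768) = 87793/314768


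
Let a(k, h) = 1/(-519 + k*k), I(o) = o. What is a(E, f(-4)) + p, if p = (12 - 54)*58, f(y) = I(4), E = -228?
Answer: -125368739/51465 ≈ -2436.0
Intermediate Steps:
f(y) = 4
p = -2436 (p = -42*58 = -2436)
a(k, h) = 1/(-519 + k²)
a(E, f(-4)) + p = 1/(-519 + (-228)²) - 2436 = 1/(-519 + 51984) - 2436 = 1/51465 - 2436 = -125368739/51465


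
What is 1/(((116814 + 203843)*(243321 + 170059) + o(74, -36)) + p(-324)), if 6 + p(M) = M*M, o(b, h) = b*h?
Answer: 1/132553292966 ≈ 7.5441e-12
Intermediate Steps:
p(M) = -6 + M² (p(M) = -6 + M*M = -6 + M²)
1/(((116814 + 203843)*(243321 + 170059) + o(74, -36)) + p(-324)) = 1/(((116814 + 203843)*(243321 + 170059) + 74*(-36)) + (-6 + (-324)²)) = 1/((320657*413380 - 2664) + (-6 + 104976)) = 1/((132553190660 - 2664) + 104970) = 1/(132553187996 + 104970) = 1/132553292966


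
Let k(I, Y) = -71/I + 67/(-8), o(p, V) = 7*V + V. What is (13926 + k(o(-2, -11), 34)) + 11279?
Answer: 1108687/44 ≈ 25197.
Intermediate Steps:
o(p, V) = 8*V
k(I, Y) = -67/8 - 71/I (k(I, Y) = -71/I + 67*(-⅛) = -71/I - 67/8 = -67/8 - 71/I)
(13926 + k(o(-2, -11), 34)) + 11279 = (13926 + (-67/8 - 71/(8*(-11)))) + 11279 = (13926 + (-67/8 - 71/(-88))) + 11279 = (13926 + (-67/8 - 71*(-1/88))) + 11279 = (13926 + (-67/8 + 71/88)) + 11279 = (13926 - 333/44) + 11279 = 612411/44 + 11279 = 1108687/44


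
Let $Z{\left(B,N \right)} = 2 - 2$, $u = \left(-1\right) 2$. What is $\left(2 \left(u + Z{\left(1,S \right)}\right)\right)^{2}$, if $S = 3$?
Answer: $16$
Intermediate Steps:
$u = -2$
$Z{\left(B,N \right)} = 0$
$\left(2 \left(u + Z{\left(1,S \right)}\right)\right)^{2} = \left(2 \left(-2 + 0\right)\right)^{2} = \left(2 \left(-2\right)\right)^{2} = \left(-4\right)^{2} = 16$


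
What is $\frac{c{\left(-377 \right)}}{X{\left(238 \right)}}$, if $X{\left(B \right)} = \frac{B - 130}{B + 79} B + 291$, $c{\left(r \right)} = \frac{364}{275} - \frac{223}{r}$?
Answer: $\frac{62941301}{12228569925} \approx 0.0051471$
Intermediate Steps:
$c{\left(r \right)} = \frac{364}{275} - \frac{223}{r}$ ($c{\left(r \right)} = 364 \cdot \frac{1}{275} - \frac{223}{r} = \frac{364}{275} - \frac{223}{r}$)
$X{\left(B \right)} = 291 + \frac{B \left(-130 + B\right)}{79 + B}$ ($X{\left(B \right)} = \frac{-130 + B}{79 + B} B + 291 = \frac{B \left(-130 + B\right)}{79 + B} + 291 = 291 + \frac{B \left(-130 + B\right)}{79 + B}$)
$\frac{c{\left(-377 \right)}}{X{\left(238 \right)}} = \frac{\frac{364}{275} - \frac{223}{-377}}{\frac{1}{79 + 238} \left(22989 + 238^{2} + 161 \cdot 238\right)} = \frac{\frac{364}{275} - - \frac{223}{377}}{\frac{1}{317} \left(22989 + 56644 + 38318\right)} = \frac{\frac{364}{275} + \frac{223}{377}}{\frac{1}{317} \cdot 117951} = \frac{198553}{103675 \cdot \frac{117951}{317}} = \frac{198553}{103675} \cdot \frac{317}{117951} = \frac{62941301}{12228569925}$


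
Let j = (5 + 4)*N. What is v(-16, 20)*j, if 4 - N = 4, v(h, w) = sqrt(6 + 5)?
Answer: 0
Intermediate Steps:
v(h, w) = sqrt(11)
N = 0 (N = 4 - 1*4 = 4 - 4 = 0)
j = 0 (j = (5 + 4)*0 = 9*0 = 0)
v(-16, 20)*j = sqrt(11)*0 = 0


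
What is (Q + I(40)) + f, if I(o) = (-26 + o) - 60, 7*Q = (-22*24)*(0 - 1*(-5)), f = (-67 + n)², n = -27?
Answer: 58890/7 ≈ 8412.9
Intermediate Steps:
f = 8836 (f = (-67 - 27)² = (-94)² = 8836)
Q = -2640/7 (Q = ((-22*24)*(0 - 1*(-5)))/7 = (-528*(0 + 5))/7 = (-528*5)/7 = (⅐)*(-2640) = -2640/7 ≈ -377.14)
I(o) = -86 + o
(Q + I(40)) + f = (-2640/7 + (-86 + 40)) + 8836 = (-2640/7 - 46) + 8836 = -2962/7 + 8836 = 58890/7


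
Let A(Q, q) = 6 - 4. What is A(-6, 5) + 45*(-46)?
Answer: -2068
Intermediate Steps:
A(Q, q) = 2
A(-6, 5) + 45*(-46) = 2 + 45*(-46) = 2 - 2070 = -2068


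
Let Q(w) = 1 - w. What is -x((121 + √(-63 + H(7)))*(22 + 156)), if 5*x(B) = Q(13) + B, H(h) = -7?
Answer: -21526/5 - 178*I*√70/5 ≈ -4305.2 - 297.85*I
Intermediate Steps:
x(B) = -12/5 + B/5 (x(B) = ((1 - 1*13) + B)/5 = ((1 - 13) + B)/5 = (-12 + B)/5 = -12/5 + B/5)
-x((121 + √(-63 + H(7)))*(22 + 156)) = -(-12/5 + ((121 + √(-63 - 7))*(22 + 156))/5) = -(-12/5 + ((121 + √(-70))*178)/5) = -(-12/5 + ((121 + I*√70)*178)/5) = -(-12/5 + (21538 + 178*I*√70)/5) = -(-12/5 + (21538/5 + 178*I*√70/5)) = -(21526/5 + 178*I*√70/5) = -21526/5 - 178*I*√70/5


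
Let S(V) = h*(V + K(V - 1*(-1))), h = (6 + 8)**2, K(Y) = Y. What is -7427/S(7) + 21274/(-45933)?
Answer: -6407777/2143540 ≈ -2.9893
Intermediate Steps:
h = 196 (h = 14**2 = 196)
S(V) = 196 + 392*V (S(V) = 196*(V + (V - 1*(-1))) = 196*(V + (V + 1)) = 196*(V + (1 + V)) = 196*(1 + 2*V) = 196 + 392*V)
-7427/S(7) + 21274/(-45933) = -7427/(196 + 392*7) + 21274/(-45933) = -7427/(196 + 2744) + 21274*(-1/45933) = -7427/2940 - 21274/45933 = -7427*1/2940 - 21274/45933 = -1061/420 - 21274/45933 = -6407777/2143540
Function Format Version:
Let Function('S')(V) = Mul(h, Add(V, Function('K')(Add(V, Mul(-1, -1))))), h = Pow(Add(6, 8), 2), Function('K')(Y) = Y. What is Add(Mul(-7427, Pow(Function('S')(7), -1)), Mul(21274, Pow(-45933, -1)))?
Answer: Rational(-6407777, 2143540) ≈ -2.9893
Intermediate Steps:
h = 196 (h = Pow(14, 2) = 196)
Function('S')(V) = Add(196, Mul(392, V)) (Function('S')(V) = Mul(196, Add(V, Add(V, Mul(-1, -1)))) = Mul(196, Add(V, Add(V, 1))) = Mul(196, Add(V, Add(1, V))) = Mul(196, Add(1, Mul(2, V))) = Add(196, Mul(392, V)))
Add(Mul(-7427, Pow(Function('S')(7), -1)), Mul(21274, Pow(-45933, -1))) = Add(Mul(-7427, Pow(Add(196, Mul(392, 7)), -1)), Mul(21274, Pow(-45933, -1))) = Add(Mul(-7427, Pow(Add(196, 2744), -1)), Mul(21274, Rational(-1, 45933))) = Add(Mul(-7427, Pow(2940, -1)), Rational(-21274, 45933)) = Add(Mul(-7427, Rational(1, 2940)), Rational(-21274, 45933)) = Add(Rational(-1061, 420), Rational(-21274, 45933)) = Rational(-6407777, 2143540)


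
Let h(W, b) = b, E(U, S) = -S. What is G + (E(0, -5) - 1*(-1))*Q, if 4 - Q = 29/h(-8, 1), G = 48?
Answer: -102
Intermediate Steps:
Q = -25 (Q = 4 - 29/1 = 4 - 29 = -25)
G + (E(0, -5) - 1*(-1))*Q = 48 + (-1*(-5) - 1*(-1))*(-25) = 48 + (5 + 1)*(-25) = 48 + 6*(-25) = 48 - 150 = -102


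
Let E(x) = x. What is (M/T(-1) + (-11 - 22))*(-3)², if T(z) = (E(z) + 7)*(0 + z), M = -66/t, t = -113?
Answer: -33660/113 ≈ -297.88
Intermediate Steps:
M = 66/113 (M = -66/(-113) = -66*(-1/113) = 66/113 ≈ 0.58407)
T(z) = z*(7 + z) (T(z) = (z + 7)*(0 + z) = (7 + z)*z = z*(7 + z))
(M/T(-1) + (-11 - 22))*(-3)² = (66/(113*((-(7 - 1)))) + (-11 - 22))*(-3)² = (66/(113*((-1*6))) - 33)*9 = ((66/113)/(-6) - 33)*9 = ((66/113)*(-⅙) - 33)*9 = (-11/113 - 33)*9 = -3740/113*9 = -33660/113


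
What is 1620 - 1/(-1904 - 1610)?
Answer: 5692681/3514 ≈ 1620.0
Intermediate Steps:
1620 - 1/(-1904 - 1610) = 1620 - 1/(-3514) = 1620 - 1*(-1/3514) = 1620 + 1/3514 = 5692681/3514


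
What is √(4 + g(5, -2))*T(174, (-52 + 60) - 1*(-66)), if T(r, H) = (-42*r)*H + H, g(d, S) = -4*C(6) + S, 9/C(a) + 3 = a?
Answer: -540718*I*√10 ≈ -1.7099e+6*I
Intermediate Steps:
C(a) = 9/(-3 + a)
g(d, S) = -12 + S (g(d, S) = -36/(-3 + 6) + S = -36/3 + S = -4*3 + S = -12 + S)
T(r, H) = H - 42*H*r (T(r, H) = -42*H*r + H = H - 42*H*r)
√(4 + g(5, -2))*T(174, (-52 + 60) - 1*(-66)) = √(4 + (-12 - 2))*(((-52 + 60) - 1*(-66))*(1 - 42*174)) = √(4 - 14)*((8 + 66)*(1 - 7308)) = √(-10)*(74*(-7307)) = (I*√10)*(-540718) = -540718*I*√10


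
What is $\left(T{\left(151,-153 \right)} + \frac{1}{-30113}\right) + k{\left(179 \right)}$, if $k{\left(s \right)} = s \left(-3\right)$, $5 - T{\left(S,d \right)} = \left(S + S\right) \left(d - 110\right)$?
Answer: $\frac{2375735021}{30113} \approx 78894.0$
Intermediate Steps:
$T{\left(S,d \right)} = 5 - 2 S \left(-110 + d\right)$ ($T{\left(S,d \right)} = 5 - \left(S + S\right) \left(d - 110\right) = 5 - 2 S \left(-110 + d\right)$)
$k{\left(s \right)} = - 3 s$
$\left(T{\left(151,-153 \right)} + \frac{1}{-30113}\right) + k{\left(179 \right)} = \left(\left(5 + 220 \cdot 151 - 302 \left(-153\right)\right) + \frac{1}{-30113}\right) - 537 = \left(\left(5 + 33220 + 46206\right) - \frac{1}{30113}\right) - 537 = \left(79431 - \frac{1}{30113}\right) - 537 = \frac{2391905702}{30113} - 537 = \frac{2375735021}{30113}$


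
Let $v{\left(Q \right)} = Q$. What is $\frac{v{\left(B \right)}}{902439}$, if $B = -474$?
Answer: $- \frac{158}{300813} \approx -0.00052524$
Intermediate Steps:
$\frac{v{\left(B \right)}}{902439} = - \frac{474}{902439} = \left(-474\right) \frac{1}{902439} = - \frac{158}{300813}$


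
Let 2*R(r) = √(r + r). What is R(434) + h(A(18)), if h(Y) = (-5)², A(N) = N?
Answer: 25 + √217 ≈ 39.731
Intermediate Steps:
h(Y) = 25
R(r) = √2*√r/2 (R(r) = √(r + r)/2 = √(2*r)/2 = (√2*√r)/2 = √2*√r/2)
R(434) + h(A(18)) = √2*√434/2 + 25 = √217 + 25 = 25 + √217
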